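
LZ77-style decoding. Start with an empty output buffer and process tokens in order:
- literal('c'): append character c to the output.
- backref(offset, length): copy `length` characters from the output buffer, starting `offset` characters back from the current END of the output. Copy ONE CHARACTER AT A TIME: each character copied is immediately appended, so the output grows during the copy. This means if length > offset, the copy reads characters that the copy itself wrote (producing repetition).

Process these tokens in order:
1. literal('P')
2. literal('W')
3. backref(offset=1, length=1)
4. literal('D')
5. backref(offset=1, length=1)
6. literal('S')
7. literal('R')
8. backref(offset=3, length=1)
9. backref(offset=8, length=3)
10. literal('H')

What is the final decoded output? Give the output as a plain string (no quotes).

Answer: PWWDDSRDPWWH

Derivation:
Token 1: literal('P'). Output: "P"
Token 2: literal('W'). Output: "PW"
Token 3: backref(off=1, len=1). Copied 'W' from pos 1. Output: "PWW"
Token 4: literal('D'). Output: "PWWD"
Token 5: backref(off=1, len=1). Copied 'D' from pos 3. Output: "PWWDD"
Token 6: literal('S'). Output: "PWWDDS"
Token 7: literal('R'). Output: "PWWDDSR"
Token 8: backref(off=3, len=1). Copied 'D' from pos 4. Output: "PWWDDSRD"
Token 9: backref(off=8, len=3). Copied 'PWW' from pos 0. Output: "PWWDDSRDPWW"
Token 10: literal('H'). Output: "PWWDDSRDPWWH"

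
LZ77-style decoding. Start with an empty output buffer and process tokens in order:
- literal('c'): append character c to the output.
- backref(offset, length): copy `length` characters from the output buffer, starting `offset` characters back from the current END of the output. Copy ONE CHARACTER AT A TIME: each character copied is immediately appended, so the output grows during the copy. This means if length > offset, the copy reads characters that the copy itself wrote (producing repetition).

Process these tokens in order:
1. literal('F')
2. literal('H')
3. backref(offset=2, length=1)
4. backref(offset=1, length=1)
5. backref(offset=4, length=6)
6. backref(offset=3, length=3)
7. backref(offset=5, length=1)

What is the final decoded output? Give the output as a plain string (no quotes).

Token 1: literal('F'). Output: "F"
Token 2: literal('H'). Output: "FH"
Token 3: backref(off=2, len=1). Copied 'F' from pos 0. Output: "FHF"
Token 4: backref(off=1, len=1). Copied 'F' from pos 2. Output: "FHFF"
Token 5: backref(off=4, len=6) (overlapping!). Copied 'FHFFFH' from pos 0. Output: "FHFFFHFFFH"
Token 6: backref(off=3, len=3). Copied 'FFH' from pos 7. Output: "FHFFFHFFFHFFH"
Token 7: backref(off=5, len=1). Copied 'F' from pos 8. Output: "FHFFFHFFFHFFHF"

Answer: FHFFFHFFFHFFHF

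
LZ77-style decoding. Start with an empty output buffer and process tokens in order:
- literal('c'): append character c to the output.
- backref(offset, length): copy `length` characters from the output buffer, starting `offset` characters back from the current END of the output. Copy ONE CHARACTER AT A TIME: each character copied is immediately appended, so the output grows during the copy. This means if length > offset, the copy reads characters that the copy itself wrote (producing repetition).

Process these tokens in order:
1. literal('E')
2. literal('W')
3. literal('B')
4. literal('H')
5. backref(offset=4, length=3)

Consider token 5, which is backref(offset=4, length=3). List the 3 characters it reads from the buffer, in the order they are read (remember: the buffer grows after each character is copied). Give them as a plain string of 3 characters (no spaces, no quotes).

Token 1: literal('E'). Output: "E"
Token 2: literal('W'). Output: "EW"
Token 3: literal('B'). Output: "EWB"
Token 4: literal('H'). Output: "EWBH"
Token 5: backref(off=4, len=3). Buffer before: "EWBH" (len 4)
  byte 1: read out[0]='E', append. Buffer now: "EWBHE"
  byte 2: read out[1]='W', append. Buffer now: "EWBHEW"
  byte 3: read out[2]='B', append. Buffer now: "EWBHEWB"

Answer: EWB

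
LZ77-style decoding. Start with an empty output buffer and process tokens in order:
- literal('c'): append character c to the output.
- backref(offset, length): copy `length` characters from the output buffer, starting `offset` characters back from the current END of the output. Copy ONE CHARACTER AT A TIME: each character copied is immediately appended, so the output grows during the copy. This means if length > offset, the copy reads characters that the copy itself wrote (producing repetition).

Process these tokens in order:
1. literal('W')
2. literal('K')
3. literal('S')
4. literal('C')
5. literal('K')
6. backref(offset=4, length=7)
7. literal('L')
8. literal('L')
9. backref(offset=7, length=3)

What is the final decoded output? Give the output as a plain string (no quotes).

Answer: WKSCKKSCKKSCLLCKK

Derivation:
Token 1: literal('W'). Output: "W"
Token 2: literal('K'). Output: "WK"
Token 3: literal('S'). Output: "WKS"
Token 4: literal('C'). Output: "WKSC"
Token 5: literal('K'). Output: "WKSCK"
Token 6: backref(off=4, len=7) (overlapping!). Copied 'KSCKKSC' from pos 1. Output: "WKSCKKSCKKSC"
Token 7: literal('L'). Output: "WKSCKKSCKKSCL"
Token 8: literal('L'). Output: "WKSCKKSCKKSCLL"
Token 9: backref(off=7, len=3). Copied 'CKK' from pos 7. Output: "WKSCKKSCKKSCLLCKK"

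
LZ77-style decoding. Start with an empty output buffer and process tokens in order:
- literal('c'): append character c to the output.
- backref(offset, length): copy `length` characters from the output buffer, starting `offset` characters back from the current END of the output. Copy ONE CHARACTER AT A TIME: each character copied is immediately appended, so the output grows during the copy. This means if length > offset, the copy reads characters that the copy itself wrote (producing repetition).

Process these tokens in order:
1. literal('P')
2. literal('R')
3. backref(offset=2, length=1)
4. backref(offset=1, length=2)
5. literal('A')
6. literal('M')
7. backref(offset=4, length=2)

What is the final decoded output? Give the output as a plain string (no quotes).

Token 1: literal('P'). Output: "P"
Token 2: literal('R'). Output: "PR"
Token 3: backref(off=2, len=1). Copied 'P' from pos 0. Output: "PRP"
Token 4: backref(off=1, len=2) (overlapping!). Copied 'PP' from pos 2. Output: "PRPPP"
Token 5: literal('A'). Output: "PRPPPA"
Token 6: literal('M'). Output: "PRPPPAM"
Token 7: backref(off=4, len=2). Copied 'PP' from pos 3. Output: "PRPPPAMPP"

Answer: PRPPPAMPP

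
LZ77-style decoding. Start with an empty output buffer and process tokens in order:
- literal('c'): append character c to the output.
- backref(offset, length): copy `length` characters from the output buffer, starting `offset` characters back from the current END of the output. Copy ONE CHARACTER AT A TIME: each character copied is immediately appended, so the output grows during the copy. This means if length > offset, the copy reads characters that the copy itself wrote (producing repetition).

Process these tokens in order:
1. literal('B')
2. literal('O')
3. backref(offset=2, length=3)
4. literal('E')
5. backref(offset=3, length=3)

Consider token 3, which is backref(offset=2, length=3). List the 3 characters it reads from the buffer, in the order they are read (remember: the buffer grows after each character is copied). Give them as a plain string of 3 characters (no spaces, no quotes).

Answer: BOB

Derivation:
Token 1: literal('B'). Output: "B"
Token 2: literal('O'). Output: "BO"
Token 3: backref(off=2, len=3). Buffer before: "BO" (len 2)
  byte 1: read out[0]='B', append. Buffer now: "BOB"
  byte 2: read out[1]='O', append. Buffer now: "BOBO"
  byte 3: read out[2]='B', append. Buffer now: "BOBOB"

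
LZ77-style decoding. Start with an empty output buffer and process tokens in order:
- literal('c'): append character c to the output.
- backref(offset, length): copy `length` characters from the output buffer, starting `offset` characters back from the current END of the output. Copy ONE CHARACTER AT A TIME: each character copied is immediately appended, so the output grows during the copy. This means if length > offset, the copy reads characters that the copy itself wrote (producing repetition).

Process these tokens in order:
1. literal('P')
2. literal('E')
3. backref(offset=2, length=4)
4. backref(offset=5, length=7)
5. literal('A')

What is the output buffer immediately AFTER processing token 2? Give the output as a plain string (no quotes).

Answer: PE

Derivation:
Token 1: literal('P'). Output: "P"
Token 2: literal('E'). Output: "PE"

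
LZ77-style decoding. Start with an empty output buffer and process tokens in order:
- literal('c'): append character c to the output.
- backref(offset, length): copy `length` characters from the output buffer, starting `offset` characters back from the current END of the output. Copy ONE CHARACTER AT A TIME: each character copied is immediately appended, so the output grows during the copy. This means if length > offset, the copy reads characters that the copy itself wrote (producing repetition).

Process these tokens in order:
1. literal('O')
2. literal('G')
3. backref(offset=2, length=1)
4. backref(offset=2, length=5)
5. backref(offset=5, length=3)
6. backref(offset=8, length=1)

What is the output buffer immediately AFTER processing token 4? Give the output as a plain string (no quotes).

Answer: OGOGOGOG

Derivation:
Token 1: literal('O'). Output: "O"
Token 2: literal('G'). Output: "OG"
Token 3: backref(off=2, len=1). Copied 'O' from pos 0. Output: "OGO"
Token 4: backref(off=2, len=5) (overlapping!). Copied 'GOGOG' from pos 1. Output: "OGOGOGOG"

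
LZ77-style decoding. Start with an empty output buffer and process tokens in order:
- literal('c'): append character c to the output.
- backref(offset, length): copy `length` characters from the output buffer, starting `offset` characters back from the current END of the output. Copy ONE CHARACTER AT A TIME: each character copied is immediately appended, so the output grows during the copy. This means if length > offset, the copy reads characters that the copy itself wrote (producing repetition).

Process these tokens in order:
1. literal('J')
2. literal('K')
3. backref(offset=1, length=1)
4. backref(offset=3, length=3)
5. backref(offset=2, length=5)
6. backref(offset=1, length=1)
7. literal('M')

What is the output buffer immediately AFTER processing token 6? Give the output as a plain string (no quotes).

Answer: JKKJKKKKKKKK

Derivation:
Token 1: literal('J'). Output: "J"
Token 2: literal('K'). Output: "JK"
Token 3: backref(off=1, len=1). Copied 'K' from pos 1. Output: "JKK"
Token 4: backref(off=3, len=3). Copied 'JKK' from pos 0. Output: "JKKJKK"
Token 5: backref(off=2, len=5) (overlapping!). Copied 'KKKKK' from pos 4. Output: "JKKJKKKKKKK"
Token 6: backref(off=1, len=1). Copied 'K' from pos 10. Output: "JKKJKKKKKKKK"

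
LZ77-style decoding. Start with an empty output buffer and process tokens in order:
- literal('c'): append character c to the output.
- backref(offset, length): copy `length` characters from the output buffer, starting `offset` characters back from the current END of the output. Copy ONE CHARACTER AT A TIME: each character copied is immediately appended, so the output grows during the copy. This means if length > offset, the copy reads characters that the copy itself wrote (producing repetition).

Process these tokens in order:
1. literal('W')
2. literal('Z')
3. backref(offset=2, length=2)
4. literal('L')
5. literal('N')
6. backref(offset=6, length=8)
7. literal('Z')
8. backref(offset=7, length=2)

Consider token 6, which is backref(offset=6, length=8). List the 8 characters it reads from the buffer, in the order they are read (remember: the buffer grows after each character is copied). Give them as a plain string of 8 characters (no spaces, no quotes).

Token 1: literal('W'). Output: "W"
Token 2: literal('Z'). Output: "WZ"
Token 3: backref(off=2, len=2). Copied 'WZ' from pos 0. Output: "WZWZ"
Token 4: literal('L'). Output: "WZWZL"
Token 5: literal('N'). Output: "WZWZLN"
Token 6: backref(off=6, len=8). Buffer before: "WZWZLN" (len 6)
  byte 1: read out[0]='W', append. Buffer now: "WZWZLNW"
  byte 2: read out[1]='Z', append. Buffer now: "WZWZLNWZ"
  byte 3: read out[2]='W', append. Buffer now: "WZWZLNWZW"
  byte 4: read out[3]='Z', append. Buffer now: "WZWZLNWZWZ"
  byte 5: read out[4]='L', append. Buffer now: "WZWZLNWZWZL"
  byte 6: read out[5]='N', append. Buffer now: "WZWZLNWZWZLN"
  byte 7: read out[6]='W', append. Buffer now: "WZWZLNWZWZLNW"
  byte 8: read out[7]='Z', append. Buffer now: "WZWZLNWZWZLNWZ"

Answer: WZWZLNWZ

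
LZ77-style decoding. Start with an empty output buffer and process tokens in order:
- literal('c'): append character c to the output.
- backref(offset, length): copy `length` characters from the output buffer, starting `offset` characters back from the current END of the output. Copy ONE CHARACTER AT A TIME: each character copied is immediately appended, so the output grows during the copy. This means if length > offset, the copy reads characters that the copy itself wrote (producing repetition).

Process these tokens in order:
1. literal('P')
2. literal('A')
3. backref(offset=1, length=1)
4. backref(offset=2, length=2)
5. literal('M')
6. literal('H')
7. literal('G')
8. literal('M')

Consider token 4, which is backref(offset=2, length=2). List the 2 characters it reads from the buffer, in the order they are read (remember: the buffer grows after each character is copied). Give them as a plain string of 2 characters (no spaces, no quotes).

Answer: AA

Derivation:
Token 1: literal('P'). Output: "P"
Token 2: literal('A'). Output: "PA"
Token 3: backref(off=1, len=1). Copied 'A' from pos 1. Output: "PAA"
Token 4: backref(off=2, len=2). Buffer before: "PAA" (len 3)
  byte 1: read out[1]='A', append. Buffer now: "PAAA"
  byte 2: read out[2]='A', append. Buffer now: "PAAAA"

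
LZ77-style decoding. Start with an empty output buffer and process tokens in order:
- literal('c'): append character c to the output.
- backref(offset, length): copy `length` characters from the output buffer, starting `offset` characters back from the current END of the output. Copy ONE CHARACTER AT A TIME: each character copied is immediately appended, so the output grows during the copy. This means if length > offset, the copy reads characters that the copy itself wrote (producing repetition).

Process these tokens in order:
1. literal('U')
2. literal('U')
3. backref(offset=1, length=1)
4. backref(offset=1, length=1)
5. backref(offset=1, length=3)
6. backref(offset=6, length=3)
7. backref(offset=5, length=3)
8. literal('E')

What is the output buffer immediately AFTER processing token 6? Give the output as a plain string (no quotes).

Answer: UUUUUUUUUU

Derivation:
Token 1: literal('U'). Output: "U"
Token 2: literal('U'). Output: "UU"
Token 3: backref(off=1, len=1). Copied 'U' from pos 1. Output: "UUU"
Token 4: backref(off=1, len=1). Copied 'U' from pos 2. Output: "UUUU"
Token 5: backref(off=1, len=3) (overlapping!). Copied 'UUU' from pos 3. Output: "UUUUUUU"
Token 6: backref(off=6, len=3). Copied 'UUU' from pos 1. Output: "UUUUUUUUUU"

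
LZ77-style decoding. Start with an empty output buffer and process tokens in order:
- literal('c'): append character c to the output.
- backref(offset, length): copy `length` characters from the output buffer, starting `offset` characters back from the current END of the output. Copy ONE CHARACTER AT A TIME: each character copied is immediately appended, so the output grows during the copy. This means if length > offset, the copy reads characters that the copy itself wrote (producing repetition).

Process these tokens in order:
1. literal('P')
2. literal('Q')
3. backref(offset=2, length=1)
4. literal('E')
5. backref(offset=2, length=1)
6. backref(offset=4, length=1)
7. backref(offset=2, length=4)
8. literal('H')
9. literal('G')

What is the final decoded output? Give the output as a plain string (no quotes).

Token 1: literal('P'). Output: "P"
Token 2: literal('Q'). Output: "PQ"
Token 3: backref(off=2, len=1). Copied 'P' from pos 0. Output: "PQP"
Token 4: literal('E'). Output: "PQPE"
Token 5: backref(off=2, len=1). Copied 'P' from pos 2. Output: "PQPEP"
Token 6: backref(off=4, len=1). Copied 'Q' from pos 1. Output: "PQPEPQ"
Token 7: backref(off=2, len=4) (overlapping!). Copied 'PQPQ' from pos 4. Output: "PQPEPQPQPQ"
Token 8: literal('H'). Output: "PQPEPQPQPQH"
Token 9: literal('G'). Output: "PQPEPQPQPQHG"

Answer: PQPEPQPQPQHG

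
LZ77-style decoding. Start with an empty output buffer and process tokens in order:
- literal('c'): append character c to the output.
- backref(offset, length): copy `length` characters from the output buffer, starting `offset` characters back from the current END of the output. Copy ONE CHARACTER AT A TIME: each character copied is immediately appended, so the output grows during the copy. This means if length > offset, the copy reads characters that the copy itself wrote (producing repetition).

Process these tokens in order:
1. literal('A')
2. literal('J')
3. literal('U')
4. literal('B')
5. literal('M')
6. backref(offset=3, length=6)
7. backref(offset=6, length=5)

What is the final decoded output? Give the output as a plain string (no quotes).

Answer: AJUBMUBMUBMUBMUB

Derivation:
Token 1: literal('A'). Output: "A"
Token 2: literal('J'). Output: "AJ"
Token 3: literal('U'). Output: "AJU"
Token 4: literal('B'). Output: "AJUB"
Token 5: literal('M'). Output: "AJUBM"
Token 6: backref(off=3, len=6) (overlapping!). Copied 'UBMUBM' from pos 2. Output: "AJUBMUBMUBM"
Token 7: backref(off=6, len=5). Copied 'UBMUB' from pos 5. Output: "AJUBMUBMUBMUBMUB"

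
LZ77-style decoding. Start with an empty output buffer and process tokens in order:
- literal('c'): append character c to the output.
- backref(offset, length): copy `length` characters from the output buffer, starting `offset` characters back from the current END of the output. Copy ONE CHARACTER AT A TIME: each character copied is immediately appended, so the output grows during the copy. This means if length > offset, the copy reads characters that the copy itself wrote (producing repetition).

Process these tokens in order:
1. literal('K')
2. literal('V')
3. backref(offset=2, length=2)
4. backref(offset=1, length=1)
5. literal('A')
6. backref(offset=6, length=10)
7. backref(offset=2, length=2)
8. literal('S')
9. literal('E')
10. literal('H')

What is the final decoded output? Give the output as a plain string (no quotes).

Token 1: literal('K'). Output: "K"
Token 2: literal('V'). Output: "KV"
Token 3: backref(off=2, len=2). Copied 'KV' from pos 0. Output: "KVKV"
Token 4: backref(off=1, len=1). Copied 'V' from pos 3. Output: "KVKVV"
Token 5: literal('A'). Output: "KVKVVA"
Token 6: backref(off=6, len=10) (overlapping!). Copied 'KVKVVAKVKV' from pos 0. Output: "KVKVVAKVKVVAKVKV"
Token 7: backref(off=2, len=2). Copied 'KV' from pos 14. Output: "KVKVVAKVKVVAKVKVKV"
Token 8: literal('S'). Output: "KVKVVAKVKVVAKVKVKVS"
Token 9: literal('E'). Output: "KVKVVAKVKVVAKVKVKVSE"
Token 10: literal('H'). Output: "KVKVVAKVKVVAKVKVKVSEH"

Answer: KVKVVAKVKVVAKVKVKVSEH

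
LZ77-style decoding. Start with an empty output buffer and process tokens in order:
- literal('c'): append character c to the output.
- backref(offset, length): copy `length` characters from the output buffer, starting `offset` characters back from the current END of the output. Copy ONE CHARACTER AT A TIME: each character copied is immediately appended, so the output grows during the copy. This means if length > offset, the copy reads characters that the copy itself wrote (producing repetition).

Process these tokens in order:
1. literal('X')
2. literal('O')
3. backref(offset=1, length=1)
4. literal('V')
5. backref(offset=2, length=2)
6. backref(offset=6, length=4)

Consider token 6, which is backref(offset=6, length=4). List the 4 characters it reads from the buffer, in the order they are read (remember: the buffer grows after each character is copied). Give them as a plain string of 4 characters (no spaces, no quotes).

Answer: XOOV

Derivation:
Token 1: literal('X'). Output: "X"
Token 2: literal('O'). Output: "XO"
Token 3: backref(off=1, len=1). Copied 'O' from pos 1. Output: "XOO"
Token 4: literal('V'). Output: "XOOV"
Token 5: backref(off=2, len=2). Copied 'OV' from pos 2. Output: "XOOVOV"
Token 6: backref(off=6, len=4). Buffer before: "XOOVOV" (len 6)
  byte 1: read out[0]='X', append. Buffer now: "XOOVOVX"
  byte 2: read out[1]='O', append. Buffer now: "XOOVOVXO"
  byte 3: read out[2]='O', append. Buffer now: "XOOVOVXOO"
  byte 4: read out[3]='V', append. Buffer now: "XOOVOVXOOV"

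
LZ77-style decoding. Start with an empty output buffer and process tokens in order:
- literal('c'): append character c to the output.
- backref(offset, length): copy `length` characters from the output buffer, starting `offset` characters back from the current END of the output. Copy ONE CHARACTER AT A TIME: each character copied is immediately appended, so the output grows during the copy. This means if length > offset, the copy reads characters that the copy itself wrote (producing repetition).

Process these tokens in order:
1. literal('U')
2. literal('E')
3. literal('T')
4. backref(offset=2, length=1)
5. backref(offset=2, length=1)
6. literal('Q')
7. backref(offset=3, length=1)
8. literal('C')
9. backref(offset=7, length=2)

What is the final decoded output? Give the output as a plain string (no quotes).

Token 1: literal('U'). Output: "U"
Token 2: literal('E'). Output: "UE"
Token 3: literal('T'). Output: "UET"
Token 4: backref(off=2, len=1). Copied 'E' from pos 1. Output: "UETE"
Token 5: backref(off=2, len=1). Copied 'T' from pos 2. Output: "UETET"
Token 6: literal('Q'). Output: "UETETQ"
Token 7: backref(off=3, len=1). Copied 'E' from pos 3. Output: "UETETQE"
Token 8: literal('C'). Output: "UETETQEC"
Token 9: backref(off=7, len=2). Copied 'ET' from pos 1. Output: "UETETQECET"

Answer: UETETQECET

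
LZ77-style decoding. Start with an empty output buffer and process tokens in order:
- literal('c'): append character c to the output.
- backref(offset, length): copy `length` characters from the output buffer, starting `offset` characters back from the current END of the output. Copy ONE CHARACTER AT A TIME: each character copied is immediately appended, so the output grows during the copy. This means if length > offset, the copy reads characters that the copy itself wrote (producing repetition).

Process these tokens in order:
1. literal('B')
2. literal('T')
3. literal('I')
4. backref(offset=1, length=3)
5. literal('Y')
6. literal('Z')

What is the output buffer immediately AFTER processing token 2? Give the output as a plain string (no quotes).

Answer: BT

Derivation:
Token 1: literal('B'). Output: "B"
Token 2: literal('T'). Output: "BT"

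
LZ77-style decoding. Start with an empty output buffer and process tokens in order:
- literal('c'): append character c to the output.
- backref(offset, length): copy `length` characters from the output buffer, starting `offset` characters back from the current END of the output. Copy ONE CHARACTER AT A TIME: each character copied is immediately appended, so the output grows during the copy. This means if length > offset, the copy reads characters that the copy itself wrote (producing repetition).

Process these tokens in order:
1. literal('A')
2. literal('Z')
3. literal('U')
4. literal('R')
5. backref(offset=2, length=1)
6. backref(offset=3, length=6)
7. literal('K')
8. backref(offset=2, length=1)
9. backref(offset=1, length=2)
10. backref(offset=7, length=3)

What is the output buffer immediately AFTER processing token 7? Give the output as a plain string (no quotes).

Token 1: literal('A'). Output: "A"
Token 2: literal('Z'). Output: "AZ"
Token 3: literal('U'). Output: "AZU"
Token 4: literal('R'). Output: "AZUR"
Token 5: backref(off=2, len=1). Copied 'U' from pos 2. Output: "AZURU"
Token 6: backref(off=3, len=6) (overlapping!). Copied 'URUURU' from pos 2. Output: "AZURUURUURU"
Token 7: literal('K'). Output: "AZURUURUURUK"

Answer: AZURUURUURUK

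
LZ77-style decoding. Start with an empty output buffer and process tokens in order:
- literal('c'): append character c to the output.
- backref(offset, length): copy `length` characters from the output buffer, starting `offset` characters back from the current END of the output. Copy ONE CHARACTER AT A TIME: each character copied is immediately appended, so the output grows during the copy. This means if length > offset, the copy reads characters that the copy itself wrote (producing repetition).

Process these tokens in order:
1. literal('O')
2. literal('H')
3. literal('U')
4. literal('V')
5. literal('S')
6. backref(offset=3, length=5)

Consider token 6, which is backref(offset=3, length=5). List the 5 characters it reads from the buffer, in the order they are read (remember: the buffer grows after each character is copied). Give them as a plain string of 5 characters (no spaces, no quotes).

Token 1: literal('O'). Output: "O"
Token 2: literal('H'). Output: "OH"
Token 3: literal('U'). Output: "OHU"
Token 4: literal('V'). Output: "OHUV"
Token 5: literal('S'). Output: "OHUVS"
Token 6: backref(off=3, len=5). Buffer before: "OHUVS" (len 5)
  byte 1: read out[2]='U', append. Buffer now: "OHUVSU"
  byte 2: read out[3]='V', append. Buffer now: "OHUVSUV"
  byte 3: read out[4]='S', append. Buffer now: "OHUVSUVS"
  byte 4: read out[5]='U', append. Buffer now: "OHUVSUVSU"
  byte 5: read out[6]='V', append. Buffer now: "OHUVSUVSUV"

Answer: UVSUV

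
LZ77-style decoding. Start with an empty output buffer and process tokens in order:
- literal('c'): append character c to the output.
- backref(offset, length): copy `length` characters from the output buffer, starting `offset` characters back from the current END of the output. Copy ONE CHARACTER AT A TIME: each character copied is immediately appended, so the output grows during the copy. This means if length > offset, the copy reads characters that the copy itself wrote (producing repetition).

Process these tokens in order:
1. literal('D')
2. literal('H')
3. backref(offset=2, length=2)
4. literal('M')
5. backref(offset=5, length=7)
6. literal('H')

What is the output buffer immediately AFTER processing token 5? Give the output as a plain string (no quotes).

Token 1: literal('D'). Output: "D"
Token 2: literal('H'). Output: "DH"
Token 3: backref(off=2, len=2). Copied 'DH' from pos 0. Output: "DHDH"
Token 4: literal('M'). Output: "DHDHM"
Token 5: backref(off=5, len=7) (overlapping!). Copied 'DHDHMDH' from pos 0. Output: "DHDHMDHDHMDH"

Answer: DHDHMDHDHMDH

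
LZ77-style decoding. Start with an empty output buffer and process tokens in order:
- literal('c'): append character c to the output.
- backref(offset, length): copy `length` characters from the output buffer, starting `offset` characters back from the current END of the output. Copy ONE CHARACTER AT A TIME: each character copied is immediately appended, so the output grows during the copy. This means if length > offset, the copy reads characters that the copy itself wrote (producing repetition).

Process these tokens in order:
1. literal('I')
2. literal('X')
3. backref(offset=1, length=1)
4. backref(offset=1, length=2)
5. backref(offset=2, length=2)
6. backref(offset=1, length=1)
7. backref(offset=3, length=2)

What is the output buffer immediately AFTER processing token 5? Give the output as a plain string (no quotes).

Token 1: literal('I'). Output: "I"
Token 2: literal('X'). Output: "IX"
Token 3: backref(off=1, len=1). Copied 'X' from pos 1. Output: "IXX"
Token 4: backref(off=1, len=2) (overlapping!). Copied 'XX' from pos 2. Output: "IXXXX"
Token 5: backref(off=2, len=2). Copied 'XX' from pos 3. Output: "IXXXXXX"

Answer: IXXXXXX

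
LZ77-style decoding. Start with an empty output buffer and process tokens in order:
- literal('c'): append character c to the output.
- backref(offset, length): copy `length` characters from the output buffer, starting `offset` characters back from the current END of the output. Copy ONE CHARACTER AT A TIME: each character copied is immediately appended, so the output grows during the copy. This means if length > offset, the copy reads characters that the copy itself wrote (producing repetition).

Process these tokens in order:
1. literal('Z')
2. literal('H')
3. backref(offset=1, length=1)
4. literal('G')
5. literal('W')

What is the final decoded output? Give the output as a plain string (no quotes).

Token 1: literal('Z'). Output: "Z"
Token 2: literal('H'). Output: "ZH"
Token 3: backref(off=1, len=1). Copied 'H' from pos 1. Output: "ZHH"
Token 4: literal('G'). Output: "ZHHG"
Token 5: literal('W'). Output: "ZHHGW"

Answer: ZHHGW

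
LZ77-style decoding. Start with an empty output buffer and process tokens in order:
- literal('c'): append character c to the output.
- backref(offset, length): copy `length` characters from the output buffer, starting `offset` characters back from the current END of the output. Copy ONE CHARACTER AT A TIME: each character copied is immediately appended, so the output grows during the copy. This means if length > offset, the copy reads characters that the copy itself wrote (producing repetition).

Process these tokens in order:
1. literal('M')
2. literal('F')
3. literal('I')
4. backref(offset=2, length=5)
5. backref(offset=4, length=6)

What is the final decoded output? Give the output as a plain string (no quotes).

Answer: MFIFIFIFIFIFIF

Derivation:
Token 1: literal('M'). Output: "M"
Token 2: literal('F'). Output: "MF"
Token 3: literal('I'). Output: "MFI"
Token 4: backref(off=2, len=5) (overlapping!). Copied 'FIFIF' from pos 1. Output: "MFIFIFIF"
Token 5: backref(off=4, len=6) (overlapping!). Copied 'IFIFIF' from pos 4. Output: "MFIFIFIFIFIFIF"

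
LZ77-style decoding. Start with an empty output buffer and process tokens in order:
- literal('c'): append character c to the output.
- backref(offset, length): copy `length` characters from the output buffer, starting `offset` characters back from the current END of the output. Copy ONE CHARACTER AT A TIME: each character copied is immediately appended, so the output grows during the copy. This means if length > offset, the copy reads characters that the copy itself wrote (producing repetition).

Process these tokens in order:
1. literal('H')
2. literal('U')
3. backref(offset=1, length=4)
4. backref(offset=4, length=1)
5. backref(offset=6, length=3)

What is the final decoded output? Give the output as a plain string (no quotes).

Answer: HUUUUUUUUU

Derivation:
Token 1: literal('H'). Output: "H"
Token 2: literal('U'). Output: "HU"
Token 3: backref(off=1, len=4) (overlapping!). Copied 'UUUU' from pos 1. Output: "HUUUUU"
Token 4: backref(off=4, len=1). Copied 'U' from pos 2. Output: "HUUUUUU"
Token 5: backref(off=6, len=3). Copied 'UUU' from pos 1. Output: "HUUUUUUUUU"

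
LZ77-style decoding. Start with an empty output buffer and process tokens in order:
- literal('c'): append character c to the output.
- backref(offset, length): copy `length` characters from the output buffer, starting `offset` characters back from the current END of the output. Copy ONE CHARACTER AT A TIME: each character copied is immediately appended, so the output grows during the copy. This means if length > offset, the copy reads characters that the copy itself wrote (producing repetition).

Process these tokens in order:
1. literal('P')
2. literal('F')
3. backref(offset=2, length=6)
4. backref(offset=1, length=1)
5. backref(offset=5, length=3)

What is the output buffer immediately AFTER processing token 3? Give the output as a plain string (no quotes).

Token 1: literal('P'). Output: "P"
Token 2: literal('F'). Output: "PF"
Token 3: backref(off=2, len=6) (overlapping!). Copied 'PFPFPF' from pos 0. Output: "PFPFPFPF"

Answer: PFPFPFPF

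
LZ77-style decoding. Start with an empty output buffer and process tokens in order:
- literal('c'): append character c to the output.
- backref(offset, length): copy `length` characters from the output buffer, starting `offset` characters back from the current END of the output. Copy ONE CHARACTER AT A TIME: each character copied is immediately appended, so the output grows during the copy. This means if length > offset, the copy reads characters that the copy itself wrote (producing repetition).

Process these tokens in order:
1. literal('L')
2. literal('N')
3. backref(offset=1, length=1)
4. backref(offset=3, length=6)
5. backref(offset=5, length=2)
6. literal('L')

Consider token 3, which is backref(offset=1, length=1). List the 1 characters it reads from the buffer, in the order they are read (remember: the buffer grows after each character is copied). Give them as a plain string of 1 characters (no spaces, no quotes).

Token 1: literal('L'). Output: "L"
Token 2: literal('N'). Output: "LN"
Token 3: backref(off=1, len=1). Buffer before: "LN" (len 2)
  byte 1: read out[1]='N', append. Buffer now: "LNN"

Answer: N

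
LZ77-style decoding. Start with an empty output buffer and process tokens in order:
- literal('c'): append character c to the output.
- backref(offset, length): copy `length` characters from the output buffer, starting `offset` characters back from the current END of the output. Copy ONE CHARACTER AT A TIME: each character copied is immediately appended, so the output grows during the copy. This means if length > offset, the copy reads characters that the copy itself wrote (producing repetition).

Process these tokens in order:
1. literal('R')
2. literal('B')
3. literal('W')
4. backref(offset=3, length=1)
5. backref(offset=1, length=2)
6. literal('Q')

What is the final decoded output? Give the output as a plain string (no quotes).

Answer: RBWRRRQ

Derivation:
Token 1: literal('R'). Output: "R"
Token 2: literal('B'). Output: "RB"
Token 3: literal('W'). Output: "RBW"
Token 4: backref(off=3, len=1). Copied 'R' from pos 0. Output: "RBWR"
Token 5: backref(off=1, len=2) (overlapping!). Copied 'RR' from pos 3. Output: "RBWRRR"
Token 6: literal('Q'). Output: "RBWRRRQ"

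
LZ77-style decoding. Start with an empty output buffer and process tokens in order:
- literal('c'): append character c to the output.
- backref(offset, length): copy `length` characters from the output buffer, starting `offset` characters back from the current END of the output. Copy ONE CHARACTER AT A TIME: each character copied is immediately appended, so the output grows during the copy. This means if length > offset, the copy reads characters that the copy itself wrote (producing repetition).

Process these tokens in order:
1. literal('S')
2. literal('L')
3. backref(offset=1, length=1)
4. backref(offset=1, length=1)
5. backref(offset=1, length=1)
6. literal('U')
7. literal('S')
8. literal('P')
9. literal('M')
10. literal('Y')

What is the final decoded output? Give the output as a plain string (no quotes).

Token 1: literal('S'). Output: "S"
Token 2: literal('L'). Output: "SL"
Token 3: backref(off=1, len=1). Copied 'L' from pos 1. Output: "SLL"
Token 4: backref(off=1, len=1). Copied 'L' from pos 2. Output: "SLLL"
Token 5: backref(off=1, len=1). Copied 'L' from pos 3. Output: "SLLLL"
Token 6: literal('U'). Output: "SLLLLU"
Token 7: literal('S'). Output: "SLLLLUS"
Token 8: literal('P'). Output: "SLLLLUSP"
Token 9: literal('M'). Output: "SLLLLUSPM"
Token 10: literal('Y'). Output: "SLLLLUSPMY"

Answer: SLLLLUSPMY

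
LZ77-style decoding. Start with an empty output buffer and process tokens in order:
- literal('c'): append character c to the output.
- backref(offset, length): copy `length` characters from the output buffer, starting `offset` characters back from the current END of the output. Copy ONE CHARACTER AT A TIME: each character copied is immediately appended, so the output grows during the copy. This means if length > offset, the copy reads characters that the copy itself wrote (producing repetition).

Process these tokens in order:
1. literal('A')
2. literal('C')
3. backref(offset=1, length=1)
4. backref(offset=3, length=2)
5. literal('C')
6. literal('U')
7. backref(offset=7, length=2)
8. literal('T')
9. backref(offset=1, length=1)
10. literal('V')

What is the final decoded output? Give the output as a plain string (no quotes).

Token 1: literal('A'). Output: "A"
Token 2: literal('C'). Output: "AC"
Token 3: backref(off=1, len=1). Copied 'C' from pos 1. Output: "ACC"
Token 4: backref(off=3, len=2). Copied 'AC' from pos 0. Output: "ACCAC"
Token 5: literal('C'). Output: "ACCACC"
Token 6: literal('U'). Output: "ACCACCU"
Token 7: backref(off=7, len=2). Copied 'AC' from pos 0. Output: "ACCACCUAC"
Token 8: literal('T'). Output: "ACCACCUACT"
Token 9: backref(off=1, len=1). Copied 'T' from pos 9. Output: "ACCACCUACTT"
Token 10: literal('V'). Output: "ACCACCUACTTV"

Answer: ACCACCUACTTV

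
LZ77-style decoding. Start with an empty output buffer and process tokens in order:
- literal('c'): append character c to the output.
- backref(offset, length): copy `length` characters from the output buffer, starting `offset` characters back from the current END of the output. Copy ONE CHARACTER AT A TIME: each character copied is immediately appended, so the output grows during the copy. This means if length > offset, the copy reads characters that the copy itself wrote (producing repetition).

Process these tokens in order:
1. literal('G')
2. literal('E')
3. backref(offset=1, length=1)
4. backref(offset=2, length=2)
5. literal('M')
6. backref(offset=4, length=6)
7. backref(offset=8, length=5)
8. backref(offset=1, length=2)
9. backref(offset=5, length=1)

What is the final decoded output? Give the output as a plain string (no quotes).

Answer: GEEEEMEEEMEEEMEEEEEE

Derivation:
Token 1: literal('G'). Output: "G"
Token 2: literal('E'). Output: "GE"
Token 3: backref(off=1, len=1). Copied 'E' from pos 1. Output: "GEE"
Token 4: backref(off=2, len=2). Copied 'EE' from pos 1. Output: "GEEEE"
Token 5: literal('M'). Output: "GEEEEM"
Token 6: backref(off=4, len=6) (overlapping!). Copied 'EEEMEE' from pos 2. Output: "GEEEEMEEEMEE"
Token 7: backref(off=8, len=5). Copied 'EMEEE' from pos 4. Output: "GEEEEMEEEMEEEMEEE"
Token 8: backref(off=1, len=2) (overlapping!). Copied 'EE' from pos 16. Output: "GEEEEMEEEMEEEMEEEEE"
Token 9: backref(off=5, len=1). Copied 'E' from pos 14. Output: "GEEEEMEEEMEEEMEEEEEE"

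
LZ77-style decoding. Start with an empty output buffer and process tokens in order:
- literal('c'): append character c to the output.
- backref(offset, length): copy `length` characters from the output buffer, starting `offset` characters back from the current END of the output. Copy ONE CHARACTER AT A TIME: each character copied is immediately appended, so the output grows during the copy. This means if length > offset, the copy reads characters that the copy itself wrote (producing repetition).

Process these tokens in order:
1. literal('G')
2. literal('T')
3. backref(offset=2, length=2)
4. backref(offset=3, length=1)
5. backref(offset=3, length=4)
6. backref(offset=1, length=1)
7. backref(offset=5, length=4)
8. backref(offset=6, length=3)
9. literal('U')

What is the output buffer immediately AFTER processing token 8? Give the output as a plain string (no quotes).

Token 1: literal('G'). Output: "G"
Token 2: literal('T'). Output: "GT"
Token 3: backref(off=2, len=2). Copied 'GT' from pos 0. Output: "GTGT"
Token 4: backref(off=3, len=1). Copied 'T' from pos 1. Output: "GTGTT"
Token 5: backref(off=3, len=4) (overlapping!). Copied 'GTTG' from pos 2. Output: "GTGTTGTTG"
Token 6: backref(off=1, len=1). Copied 'G' from pos 8. Output: "GTGTTGTTGG"
Token 7: backref(off=5, len=4). Copied 'GTTG' from pos 5. Output: "GTGTTGTTGGGTTG"
Token 8: backref(off=6, len=3). Copied 'GGG' from pos 8. Output: "GTGTTGTTGGGTTGGGG"

Answer: GTGTTGTTGGGTTGGGG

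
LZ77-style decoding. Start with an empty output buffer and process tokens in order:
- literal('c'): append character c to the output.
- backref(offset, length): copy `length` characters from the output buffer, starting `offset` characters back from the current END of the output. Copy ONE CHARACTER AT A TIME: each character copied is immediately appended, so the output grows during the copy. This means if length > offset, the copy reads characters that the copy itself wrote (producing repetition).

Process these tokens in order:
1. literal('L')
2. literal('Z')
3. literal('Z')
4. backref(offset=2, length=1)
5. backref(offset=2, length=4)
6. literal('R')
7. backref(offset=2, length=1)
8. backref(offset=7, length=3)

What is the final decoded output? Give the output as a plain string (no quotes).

Token 1: literal('L'). Output: "L"
Token 2: literal('Z'). Output: "LZ"
Token 3: literal('Z'). Output: "LZZ"
Token 4: backref(off=2, len=1). Copied 'Z' from pos 1. Output: "LZZZ"
Token 5: backref(off=2, len=4) (overlapping!). Copied 'ZZZZ' from pos 2. Output: "LZZZZZZZ"
Token 6: literal('R'). Output: "LZZZZZZZR"
Token 7: backref(off=2, len=1). Copied 'Z' from pos 7. Output: "LZZZZZZZRZ"
Token 8: backref(off=7, len=3). Copied 'ZZZ' from pos 3. Output: "LZZZZZZZRZZZZ"

Answer: LZZZZZZZRZZZZ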